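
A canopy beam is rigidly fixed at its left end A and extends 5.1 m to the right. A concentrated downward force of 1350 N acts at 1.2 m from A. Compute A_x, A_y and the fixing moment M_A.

ΣF_x = 0: A_x = 0.
ΣF_y = 0: A_y − 1350 = 0 → A_y = 1350 N.
ΣM about A: M_A − 1350·1.2 = 0 → M_A = 1620 N·m.

A_x = 0, A_y = 1350 N, M_A = 1620 N·m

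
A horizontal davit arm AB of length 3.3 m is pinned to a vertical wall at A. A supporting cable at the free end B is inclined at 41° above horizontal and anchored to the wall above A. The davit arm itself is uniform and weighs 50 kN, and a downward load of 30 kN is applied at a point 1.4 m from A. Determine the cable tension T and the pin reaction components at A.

T = 57.51 kN, A_x = 43.40 kN, A_y = 42.27 kN

ΣM about A: T·sin41°·3.3 − 50·1.65 − 30·1.4 = 0 → T = 124.5/(3.3·0.656059) = 57.5059 ≈ 57.51 kN.
ΣF_x = 0: A_x − T·cos41° = 0 → A_x = 57.5059 × 0.75471 = 43.40 kN.
ΣF_y = 0: A_y + T·sin41° − 50 − 30 = 0 → A_y = 80 − 57.5059 × 0.656059 = 42.27 kN.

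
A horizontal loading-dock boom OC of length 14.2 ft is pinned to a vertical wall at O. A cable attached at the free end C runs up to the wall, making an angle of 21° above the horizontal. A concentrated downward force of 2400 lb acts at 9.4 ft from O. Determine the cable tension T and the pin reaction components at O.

T = 4433 lb, O_x = 4139 lb, O_y = 811.3 lb

ΣM about O: T·sin21°·14.2 − 2400·9.4 = 0 → T = 22560/(14.2·0.358368) = 4433.24 ≈ 4433 lb.
ΣF_x = 0: O_x − T·cos21° = 0 → O_x = 4433.24 × 0.93358 = 4139 lb.
ΣF_y = 0: O_y + T·sin21° − 2400 = 0 → O_y = 2400 − 4433.24 × 0.358368 = 811.3 lb.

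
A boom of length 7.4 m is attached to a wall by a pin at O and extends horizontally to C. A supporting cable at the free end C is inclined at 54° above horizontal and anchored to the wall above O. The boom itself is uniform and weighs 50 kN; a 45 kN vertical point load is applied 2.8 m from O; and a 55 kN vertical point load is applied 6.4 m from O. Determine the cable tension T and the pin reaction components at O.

T = 110.7 kN, O_x = 65.09 kN, O_y = 60.41 kN

ΣM about O: T·sin54°·7.4 − 50·3.7 − 45·2.8 − 55·6.4 = 0 → T = 663/(7.4·0.809017) = 110.745 ≈ 110.7 kN.
ΣF_x = 0: O_x − T·cos54° = 0 → O_x = 110.745 × 0.587785 = 65.09 kN.
ΣF_y = 0: O_y + T·sin54° − 50 − 45 − 55 = 0 → O_y = 150 − 110.745 × 0.809017 = 60.41 kN.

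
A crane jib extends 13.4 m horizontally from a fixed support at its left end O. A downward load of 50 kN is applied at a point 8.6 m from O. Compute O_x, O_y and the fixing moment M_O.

O_x = 0, O_y = 50.00 kN, M_O = 430.0 kN·m

ΣF_x = 0: O_x = 0.
ΣF_y = 0: O_y − 50 = 0 → O_y = 50.00 kN.
ΣM about O: M_O − 50·8.6 = 0 → M_O = 430.0 kN·m.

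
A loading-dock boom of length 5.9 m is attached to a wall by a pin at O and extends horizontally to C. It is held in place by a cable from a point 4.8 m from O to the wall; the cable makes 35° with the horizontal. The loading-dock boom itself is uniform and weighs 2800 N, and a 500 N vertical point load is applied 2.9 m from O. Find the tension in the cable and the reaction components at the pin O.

ΣM about O: T·sin35°·4.8 − 2800·2.95 − 500·2.9 = 0 → T = 9710/(4.8·0.573576) = 3526.85 ≈ 3527 N.
ΣF_x = 0: O_x − T·cos35° = 0 → O_x = 3526.85 × 0.819152 = 2889 N.
ΣF_y = 0: O_y + T·sin35° − 2800 − 500 = 0 → O_y = 3300 − 3526.85 × 0.573576 = 1277 N.

T = 3527 N, O_x = 2889 N, O_y = 1277 N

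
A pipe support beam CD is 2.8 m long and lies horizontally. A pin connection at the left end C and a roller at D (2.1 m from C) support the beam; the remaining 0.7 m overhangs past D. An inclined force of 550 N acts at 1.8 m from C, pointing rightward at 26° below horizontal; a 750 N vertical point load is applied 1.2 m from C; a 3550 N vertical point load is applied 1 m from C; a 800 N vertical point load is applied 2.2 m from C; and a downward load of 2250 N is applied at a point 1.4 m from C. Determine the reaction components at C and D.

C_x = -494.3 N, C_y = 2927 N, D_y = 4664 N

Taking moments about C: D_y·2.1 − 550·sin26°·1.8 − 750·1.2 − 3550·1 − 800·2.2 − 2250·1.4 = 0 → D_y = 9793.99/2.1 = 4663.8 ≈ 4664 N.
ΣF_y = 0: C_y + 4663.8 − 550·sin26° − 750 − 3550 − 800 − 2250 = 0 → C_y = 2927 N.
ΣF_x = 0: C_x + 550·cos26° = 0 → C_x = -494.3 N.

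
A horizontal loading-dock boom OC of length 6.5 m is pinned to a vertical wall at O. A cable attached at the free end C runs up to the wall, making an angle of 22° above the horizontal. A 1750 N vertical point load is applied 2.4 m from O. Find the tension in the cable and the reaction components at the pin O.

T = 1725 N, O_x = 1599 N, O_y = 1104 N

ΣM about O: T·sin22°·6.5 − 1750·2.4 = 0 → T = 4200/(6.5·0.374607) = 1724.88 ≈ 1725 N.
ΣF_x = 0: O_x − T·cos22° = 0 → O_x = 1724.88 × 0.927184 = 1599 N.
ΣF_y = 0: O_y + T·sin22° − 1750 = 0 → O_y = 1750 − 1724.88 × 0.374607 = 1104 N.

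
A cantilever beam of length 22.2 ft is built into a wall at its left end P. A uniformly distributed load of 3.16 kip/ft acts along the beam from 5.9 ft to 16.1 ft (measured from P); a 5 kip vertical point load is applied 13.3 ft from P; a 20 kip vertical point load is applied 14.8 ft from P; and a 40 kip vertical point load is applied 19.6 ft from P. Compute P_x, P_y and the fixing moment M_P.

P_x = 0, P_y = 97.23 kip, M_P = 1501 kip·ft

Resultant of the distributed load: 3.16 × 10.2 = 32.232 kip at 11 ft from P.
ΣF_x = 0: P_x = 0.
ΣF_y = 0: P_y − 3.16·10.2 − 5 − 20 − 40 = 0 → P_y = 97.23 kip.
ΣM about P: M_P − (3.16·10.2)·11 − 5·13.3 − 20·14.8 − 40·19.6 = 0 → M_P = 1501 kip·ft.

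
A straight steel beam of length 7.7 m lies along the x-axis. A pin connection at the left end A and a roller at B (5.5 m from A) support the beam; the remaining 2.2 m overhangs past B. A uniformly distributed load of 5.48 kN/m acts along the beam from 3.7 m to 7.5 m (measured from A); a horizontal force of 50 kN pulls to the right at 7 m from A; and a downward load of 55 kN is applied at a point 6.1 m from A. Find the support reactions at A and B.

A_x = -50.00 kN, A_y = -6.379 kN, B_y = 82.20 kN

Resultant of the distributed load: 5.48 × 3.8 = 20.824 kN at 5.6 m from A.
Moments about A: B_y·5.5 − (5.48·3.8)·5.6 − 55·6.1 = 0 → B_y = 452.1144/5.5 = 82.2026 ≈ 82.20 kN.
ΣF_y = 0: A_y + 82.2026 − 5.48·3.8 − 55 = 0 → A_y = -6.379 kN.
ΣF_x = 0: A_x + 50 = 0 → A_x = -50.00 kN.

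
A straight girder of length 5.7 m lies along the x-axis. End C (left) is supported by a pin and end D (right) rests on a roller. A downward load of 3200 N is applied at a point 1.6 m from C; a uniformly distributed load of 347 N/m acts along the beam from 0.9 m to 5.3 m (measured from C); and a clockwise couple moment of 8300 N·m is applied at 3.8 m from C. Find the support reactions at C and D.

C_x = 0, C_y = 1542 N, D_y = 3185 N

Resultant of the distributed load: 347 × 4.4 = 1526.8 N at 3.1 m from C.
ΣM about C: D_y·5.7 − 3200·1.6 − (347·4.4)·3.1 − 8300 = 0 → D_y = 18153.08/5.7 = 3184.75 ≈ 3185 N.
ΣF_y = 0: C_y + 3184.75 − 3200 − 347·4.4 = 0 → C_y = 1542 N.
ΣF_x = 0: no horizontal applied forces, so C_x = 0.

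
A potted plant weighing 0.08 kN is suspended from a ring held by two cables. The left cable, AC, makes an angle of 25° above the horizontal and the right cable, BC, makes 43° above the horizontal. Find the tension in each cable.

T_AC = 0.06310 kN, T_BC = 0.07820 kN

ΣF_x = 0: −T_AC·cos25° + T_BC·cos43° = 0 → T_BC = 1.23922·T_AC.
ΣF_y = 0: T_AC·sin25° + T_BC·sin43° = 0.08.
Substitute: T_AC·(0.422618 + 1.23922·0.681998) = 0.08 → T_AC = 0.0631032 ≈ 0.06310 kN.
Then T_BC = 1.23922 × 0.0631032 = 0.07820 kN.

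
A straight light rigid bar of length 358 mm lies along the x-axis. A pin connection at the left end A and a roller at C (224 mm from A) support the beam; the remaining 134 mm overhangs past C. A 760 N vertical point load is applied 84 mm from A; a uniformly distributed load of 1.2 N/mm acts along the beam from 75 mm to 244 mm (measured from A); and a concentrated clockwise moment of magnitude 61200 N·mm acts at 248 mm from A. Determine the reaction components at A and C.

A_x = 0, A_y = 260.2 N, C_y = 702.6 N

Resultant of the distributed load: 1.2 × 169 = 202.8 N at 159.5 mm from A.
Moments about A: C_y·224 − 760·84 − (1.2·169)·159.5 − 61200 = 0 → C_y = 157386.6/224 = 702.619 ≈ 702.6 N.
ΣF_y = 0: A_y + 702.619 − 760 − 1.2·169 = 0 → A_y = 260.2 N.
ΣF_x = 0: no horizontal applied forces, so A_x = 0.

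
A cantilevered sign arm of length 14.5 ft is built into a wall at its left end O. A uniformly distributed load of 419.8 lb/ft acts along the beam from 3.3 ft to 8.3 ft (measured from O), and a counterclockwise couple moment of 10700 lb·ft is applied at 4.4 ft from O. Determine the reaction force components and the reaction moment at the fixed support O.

Resultant of the distributed load: 419.8 × 5 = 2099 lb at 5.8 ft from O.
ΣF_x = 0: O_x = 0.
ΣF_y = 0: O_y − 419.8·5 = 0 → O_y = 2099 lb.
ΣM about O: M_O − (419.8·5)·5.8 + 10700 = 0 → M_O = 1474 lb·ft.

O_x = 0, O_y = 2099 lb, M_O = 1474 lb·ft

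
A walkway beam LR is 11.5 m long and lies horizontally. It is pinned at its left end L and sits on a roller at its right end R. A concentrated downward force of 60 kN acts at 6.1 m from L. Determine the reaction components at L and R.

Taking moments about L: R_y·11.5 − 60·6.1 = 0 → R_y = 366/11.5 = 31.8261 ≈ 31.83 kN.
ΣF_y = 0: L_y + 31.8261 − 60 = 0 → L_y = 28.17 kN.
ΣF_x = 0: no horizontal applied forces, so L_x = 0.

L_x = 0, L_y = 28.17 kN, R_y = 31.83 kN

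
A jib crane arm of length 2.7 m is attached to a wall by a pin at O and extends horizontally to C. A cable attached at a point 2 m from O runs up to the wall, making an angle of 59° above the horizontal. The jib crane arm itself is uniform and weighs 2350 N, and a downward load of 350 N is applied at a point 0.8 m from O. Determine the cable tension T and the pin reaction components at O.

T = 2014 N, O_x = 1037 N, O_y = 973.8 N

ΣM about O: T·sin59°·2 − 2350·1.35 − 350·0.8 = 0 → T = 3452.5/(2·0.857167) = 2013.9 ≈ 2014 N.
ΣF_x = 0: O_x − T·cos59° = 0 → O_x = 2013.9 × 0.515038 = 1037 N.
ΣF_y = 0: O_y + T·sin59° − 2350 − 350 = 0 → O_y = 2700 − 2013.9 × 0.857167 = 973.8 N.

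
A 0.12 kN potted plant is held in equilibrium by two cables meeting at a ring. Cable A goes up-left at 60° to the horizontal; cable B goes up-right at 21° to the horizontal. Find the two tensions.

ΣF_x = 0: −T_A·cos60° + T_B·cos21° = 0 → T_B = 0.535572·T_A.
ΣF_y = 0: T_A·sin60° + T_B·sin21° = 0.12.
Substitute: T_A·(0.866025 + 0.535572·0.358368) = 0.12 → T_A = 0.113426 ≈ 0.1134 kN.
Then T_B = 0.535572 × 0.113426 = 0.06075 kN.

T_A = 0.1134 kN, T_B = 0.06075 kN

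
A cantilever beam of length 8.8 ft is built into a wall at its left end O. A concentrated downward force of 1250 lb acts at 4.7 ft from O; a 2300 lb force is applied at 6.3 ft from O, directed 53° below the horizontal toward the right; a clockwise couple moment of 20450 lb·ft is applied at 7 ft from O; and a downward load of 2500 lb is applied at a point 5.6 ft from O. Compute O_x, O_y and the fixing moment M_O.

O_x = -1384 lb, O_y = 5587 lb, M_O = 51900 lb·ft

ΣF_x = 0: O_x + 2300·cos53° = 0 → O_x = -1384 lb.
ΣF_y = 0: O_y − 1250 − 2300·sin53° − 2500 = 0 → O_y = 5587 lb.
ΣM about O: M_O − 1250·4.7 − 2300·sin53°·6.3 − 20450 − 2500·5.6 = 0 → M_O = 51900 lb·ft.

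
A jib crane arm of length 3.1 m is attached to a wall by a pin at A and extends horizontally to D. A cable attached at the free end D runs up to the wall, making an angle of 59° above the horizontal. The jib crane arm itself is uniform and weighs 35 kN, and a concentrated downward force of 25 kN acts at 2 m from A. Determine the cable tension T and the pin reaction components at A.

T = 39.23 kN, A_x = 20.21 kN, A_y = 26.37 kN

ΣM about A: T·sin59°·3.1 − 35·1.55 − 25·2 = 0 → T = 104.25/(3.1·0.857167) = 39.2328 ≈ 39.23 kN.
ΣF_x = 0: A_x − T·cos59° = 0 → A_x = 39.2328 × 0.515038 = 20.21 kN.
ΣF_y = 0: A_y + T·sin59° − 35 − 25 = 0 → A_y = 60 − 39.2328 × 0.857167 = 26.37 kN.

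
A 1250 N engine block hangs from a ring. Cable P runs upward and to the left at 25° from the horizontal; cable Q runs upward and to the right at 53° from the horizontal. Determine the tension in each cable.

ΣF_x = 0: −T_P·cos25° + T_Q·cos53° = 0 → T_Q = 1.50596·T_P.
ΣF_y = 0: T_P·sin25° + T_Q·sin53° = 1250.
Substitute: T_P·(0.422618 + 1.50596·0.798636) = 1250 → T_P = 769.074 ≈ 769.1 N.
Then T_Q = 1.50596 × 769.074 = 1158 N.

T_P = 769.1 N, T_Q = 1158 N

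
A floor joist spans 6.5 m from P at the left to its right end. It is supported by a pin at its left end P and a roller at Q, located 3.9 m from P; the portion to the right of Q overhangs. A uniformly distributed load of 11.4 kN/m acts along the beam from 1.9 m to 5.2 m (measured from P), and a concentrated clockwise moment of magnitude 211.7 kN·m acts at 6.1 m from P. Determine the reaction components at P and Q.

P_x = 0, P_y = -50.91 kN, Q_y = 88.53 kN

Resultant of the distributed load: 11.4 × 3.3 = 37.62 kN at 3.55 m from P.
ΣM about P: Q_y·3.9 − (11.4·3.3)·3.55 − 211.7 = 0 → Q_y = 345.251/3.9 = 88.5259 ≈ 88.53 kN.
ΣF_y = 0: P_y + 88.5259 − 11.4·3.3 = 0 → P_y = -50.91 kN.
ΣF_x = 0: no horizontal applied forces, so P_x = 0.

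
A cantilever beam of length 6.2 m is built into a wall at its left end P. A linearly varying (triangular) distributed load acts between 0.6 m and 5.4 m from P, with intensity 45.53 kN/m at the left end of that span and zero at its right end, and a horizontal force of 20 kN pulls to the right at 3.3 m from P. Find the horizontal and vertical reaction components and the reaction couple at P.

Resultant of the triangular load: ½ × 45.53 × 4.8 = 109.272 kN, acting at 2.2 m from P (one-third of the span from the peak).
ΣF_x = 0: P_x + 20 = 0 → P_x = -20.00 kN.
ΣF_y = 0: P_y − ½·45.53·4.8 = 0 → P_y = 109.3 kN.
ΣM about P: M_P − (½·45.53·4.8)·2.2 = 0 → M_P = 240.4 kN·m.

P_x = -20.00 kN, P_y = 109.3 kN, M_P = 240.4 kN·m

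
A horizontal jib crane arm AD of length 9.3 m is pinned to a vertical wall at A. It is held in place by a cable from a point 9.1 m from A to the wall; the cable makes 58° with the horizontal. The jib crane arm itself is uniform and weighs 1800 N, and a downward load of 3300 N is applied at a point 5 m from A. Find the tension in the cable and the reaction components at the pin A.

T = 3223 N, A_x = 1708 N, A_y = 2367 N

ΣM about A: T·sin58°·9.1 − 1800·4.65 − 3300·5 = 0 → T = 24870/(9.1·0.848048) = 3222.66 ≈ 3223 N.
ΣF_x = 0: A_x − T·cos58° = 0 → A_x = 3222.66 × 0.529919 = 1708 N.
ΣF_y = 0: A_y + T·sin58° − 1800 − 3300 = 0 → A_y = 5100 − 3222.66 × 0.848048 = 2367 N.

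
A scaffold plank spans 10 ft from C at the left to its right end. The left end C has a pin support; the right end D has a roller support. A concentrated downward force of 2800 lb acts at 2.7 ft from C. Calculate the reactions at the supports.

C_x = 0, C_y = 2044 lb, D_y = 756.0 lb

ΣM about C: D_y·10 − 2800·2.7 = 0 → D_y = 7560/10 = 756.0 lb.
ΣF_y = 0: C_y + 756 − 2800 = 0 → C_y = 2044 lb.
ΣF_x = 0: no horizontal applied forces, so C_x = 0.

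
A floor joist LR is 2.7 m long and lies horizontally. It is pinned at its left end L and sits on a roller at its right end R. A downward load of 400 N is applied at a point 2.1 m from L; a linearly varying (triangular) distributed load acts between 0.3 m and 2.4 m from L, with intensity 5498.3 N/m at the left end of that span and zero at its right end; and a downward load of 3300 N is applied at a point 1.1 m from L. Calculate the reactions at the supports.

Resultant of the triangular load: ½ × 5498.3 × 2.1 = 5773.215 N, acting at 1 m from L (one-third of the span from the peak).
Taking moments about L: R_y·2.7 − 400·2.1 − (½·5498.3·2.1)·1 − 3300·1.1 = 0 → R_y = 10243.215/2.7 = 3793.78 ≈ 3794 N.
ΣF_y = 0: L_y + 3793.78 − 400 − ½·5498.3·2.1 − 3300 = 0 → L_y = 5679 N.
ΣF_x = 0: no horizontal applied forces, so L_x = 0.

L_x = 0, L_y = 5679 N, R_y = 3794 N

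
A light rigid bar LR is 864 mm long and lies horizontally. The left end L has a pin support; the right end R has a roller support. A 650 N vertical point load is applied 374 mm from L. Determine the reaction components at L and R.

Moments about L: R_y·864 − 650·374 = 0 → R_y = 243100/864 = 281.366 ≈ 281.4 N.
ΣF_y = 0: L_y + 281.366 − 650 = 0 → L_y = 368.6 N.
ΣF_x = 0: no horizontal applied forces, so L_x = 0.

L_x = 0, L_y = 368.6 N, R_y = 281.4 N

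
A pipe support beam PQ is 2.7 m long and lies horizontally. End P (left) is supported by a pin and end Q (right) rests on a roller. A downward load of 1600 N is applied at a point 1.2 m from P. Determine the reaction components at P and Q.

P_x = 0, P_y = 888.9 N, Q_y = 711.1 N

ΣM about P: Q_y·2.7 − 1600·1.2 = 0 → Q_y = 1920/2.7 = 711.111 ≈ 711.1 N.
ΣF_y = 0: P_y + 711.111 − 1600 = 0 → P_y = 888.9 N.
ΣF_x = 0: no horizontal applied forces, so P_x = 0.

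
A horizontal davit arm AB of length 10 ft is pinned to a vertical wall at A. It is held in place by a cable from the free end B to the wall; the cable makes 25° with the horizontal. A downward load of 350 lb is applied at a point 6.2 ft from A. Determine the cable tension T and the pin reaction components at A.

T = 513.5 lb, A_x = 465.4 lb, A_y = 133.0 lb

ΣM about A: T·sin25°·10 − 350·6.2 = 0 → T = 2170/(10·0.422618) = 513.466 ≈ 513.5 lb.
ΣF_x = 0: A_x − T·cos25° = 0 → A_x = 513.466 × 0.906308 = 465.4 lb.
ΣF_y = 0: A_y + T·sin25° − 350 = 0 → A_y = 350 − 513.466 × 0.422618 = 133.0 lb.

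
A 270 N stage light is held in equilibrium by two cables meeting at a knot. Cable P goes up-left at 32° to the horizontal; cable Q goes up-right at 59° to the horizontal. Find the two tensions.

ΣF_x = 0: −T_P·cos32° + T_Q·cos59° = 0 → T_Q = 1.64657·T_P.
ΣF_y = 0: T_P·sin32° + T_Q·sin59° = 270.
Substitute: T_P·(0.529919 + 1.64657·0.857167) = 270 → T_P = 139.082 ≈ 139.1 N.
Then T_Q = 1.64657 × 139.082 = 229.0 N.

T_P = 139.1 N, T_Q = 229.0 N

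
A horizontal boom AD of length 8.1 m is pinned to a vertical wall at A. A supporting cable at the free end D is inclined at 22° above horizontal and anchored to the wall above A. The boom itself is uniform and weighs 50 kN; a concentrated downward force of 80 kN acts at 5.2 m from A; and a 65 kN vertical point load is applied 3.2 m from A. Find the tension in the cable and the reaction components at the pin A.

ΣM about A: T·sin22°·8.1 − 50·4.05 − 80·5.2 − 65·3.2 = 0 → T = 826.5/(8.1·0.374607) = 272.384 ≈ 272.4 kN.
ΣF_x = 0: A_x − T·cos22° = 0 → A_x = 272.384 × 0.927184 = 252.6 kN.
ΣF_y = 0: A_y + T·sin22° − 50 − 80 − 65 = 0 → A_y = 195 − 272.384 × 0.374607 = 92.96 kN.

T = 272.4 kN, A_x = 252.6 kN, A_y = 92.96 kN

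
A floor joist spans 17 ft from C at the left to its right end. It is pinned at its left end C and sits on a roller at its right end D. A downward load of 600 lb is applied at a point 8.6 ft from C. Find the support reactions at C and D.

ΣM about C: D_y·17 − 600·8.6 = 0 → D_y = 5160/17 = 303.529 ≈ 303.5 lb.
ΣF_y = 0: C_y + 303.529 − 600 = 0 → C_y = 296.5 lb.
ΣF_x = 0: no horizontal applied forces, so C_x = 0.

C_x = 0, C_y = 296.5 lb, D_y = 303.5 lb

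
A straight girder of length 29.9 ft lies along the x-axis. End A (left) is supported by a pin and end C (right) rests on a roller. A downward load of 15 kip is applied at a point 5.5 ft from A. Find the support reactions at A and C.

ΣM about A: C_y·29.9 − 15·5.5 = 0 → C_y = 82.5/29.9 = 2.7592 ≈ 2.759 kip.
ΣF_y = 0: A_y + 2.7592 − 15 = 0 → A_y = 12.24 kip.
ΣF_x = 0: no horizontal applied forces, so A_x = 0.

A_x = 0, A_y = 12.24 kip, C_y = 2.759 kip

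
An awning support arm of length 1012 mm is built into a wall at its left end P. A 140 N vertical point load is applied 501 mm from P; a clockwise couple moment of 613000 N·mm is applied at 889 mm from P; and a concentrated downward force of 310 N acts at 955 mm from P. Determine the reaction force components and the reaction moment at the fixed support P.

P_x = 0, P_y = 450.0 N, M_P = 979200 N·mm

ΣF_x = 0: P_x = 0.
ΣF_y = 0: P_y − 140 − 310 = 0 → P_y = 450.0 N.
ΣM about P: M_P − 140·501 − 613000 − 310·955 = 0 → M_P = 979200 N·mm.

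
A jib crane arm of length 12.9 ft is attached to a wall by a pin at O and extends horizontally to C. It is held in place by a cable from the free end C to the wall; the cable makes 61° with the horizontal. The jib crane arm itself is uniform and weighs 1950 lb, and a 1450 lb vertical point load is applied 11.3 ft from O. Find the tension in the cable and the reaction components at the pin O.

ΣM about O: T·sin61°·12.9 − 1950·6.45 − 1450·11.3 = 0 → T = 28962.5/(12.9·0.87462) = 2567.01 ≈ 2567 lb.
ΣF_x = 0: O_x − T·cos61° = 0 → O_x = 2567.01 × 0.48481 = 1245 lb.
ΣF_y = 0: O_y + T·sin61° − 1950 − 1450 = 0 → O_y = 3400 − 2567.01 × 0.87462 = 1155 lb.

T = 2567 lb, O_x = 1245 lb, O_y = 1155 lb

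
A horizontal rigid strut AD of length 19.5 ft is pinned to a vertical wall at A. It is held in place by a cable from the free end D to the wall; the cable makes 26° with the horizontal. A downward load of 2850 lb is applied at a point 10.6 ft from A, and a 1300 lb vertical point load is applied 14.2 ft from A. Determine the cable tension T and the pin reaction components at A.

ΣM about A: T·sin26°·19.5 − 2850·10.6 − 1300·14.2 = 0 → T = 48670/(19.5·0.438371) = 5693.57 ≈ 5694 lb.
ΣF_x = 0: A_x − T·cos26° = 0 → A_x = 5693.57 × 0.898794 = 5117 lb.
ΣF_y = 0: A_y + T·sin26° − 2850 − 1300 = 0 → A_y = 4150 − 5693.57 × 0.438371 = 1654 lb.

T = 5694 lb, A_x = 5117 lb, A_y = 1654 lb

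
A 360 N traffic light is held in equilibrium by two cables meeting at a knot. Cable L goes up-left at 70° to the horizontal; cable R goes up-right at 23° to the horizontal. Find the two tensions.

T_L = 331.8 N, T_R = 123.3 N

ΣF_x = 0: −T_L·cos70° + T_R·cos23° = 0 → T_R = 0.371557·T_L.
ΣF_y = 0: T_L·sin70° + T_R·sin23° = 360.
Substitute: T_L·(0.939693 + 0.371557·0.390731) = 360 → T_L = 331.836 ≈ 331.8 N.
Then T_R = 0.371557 × 331.836 = 123.3 N.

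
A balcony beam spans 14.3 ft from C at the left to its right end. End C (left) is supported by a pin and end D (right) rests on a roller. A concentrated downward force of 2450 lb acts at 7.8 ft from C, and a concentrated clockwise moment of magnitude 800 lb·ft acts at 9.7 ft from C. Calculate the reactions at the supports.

C_x = 0, C_y = 1058 lb, D_y = 1392 lb

Moments about C: D_y·14.3 − 2450·7.8 − 800 = 0 → D_y = 19910/14.3 = 1392.31 ≈ 1392 lb.
ΣF_y = 0: C_y + 1392.31 − 2450 = 0 → C_y = 1058 lb.
ΣF_x = 0: no horizontal applied forces, so C_x = 0.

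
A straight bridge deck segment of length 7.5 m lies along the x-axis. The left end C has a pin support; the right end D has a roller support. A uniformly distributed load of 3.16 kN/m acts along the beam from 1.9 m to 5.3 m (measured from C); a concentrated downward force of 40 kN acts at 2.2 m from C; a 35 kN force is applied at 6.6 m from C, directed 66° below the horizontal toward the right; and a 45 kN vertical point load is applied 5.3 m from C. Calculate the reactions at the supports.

Resultant of the distributed load: 3.16 × 3.4 = 10.744 kN at 3.6 m from C.
Taking moments about C: D_y·7.5 − (3.16·3.4)·3.6 − 40·2.2 − 35·sin66°·6.6 − 45·5.3 = 0 → D_y = 576.207/7.5 = 76.8276 ≈ 76.83 kN.
ΣF_y = 0: C_y + 76.8276 − 3.16·3.4 − 40 − 35·sin66° − 45 = 0 → C_y = 50.89 kN.
ΣF_x = 0: C_x + 35·cos66° = 0 → C_x = -14.24 kN.

C_x = -14.24 kN, C_y = 50.89 kN, D_y = 76.83 kN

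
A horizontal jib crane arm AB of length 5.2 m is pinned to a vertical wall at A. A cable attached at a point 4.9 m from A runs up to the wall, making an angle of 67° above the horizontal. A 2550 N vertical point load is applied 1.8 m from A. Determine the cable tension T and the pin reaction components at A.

T = 1018 N, A_x = 397.6 N, A_y = 1613 N

ΣM about A: T·sin67°·4.9 − 2550·1.8 = 0 → T = 4590/(4.9·0.920505) = 1017.63 ≈ 1018 N.
ΣF_x = 0: A_x − T·cos67° = 0 → A_x = 1017.63 × 0.390731 = 397.6 N.
ΣF_y = 0: A_y + T·sin67° − 2550 = 0 → A_y = 2550 − 1017.63 × 0.920505 = 1613 N.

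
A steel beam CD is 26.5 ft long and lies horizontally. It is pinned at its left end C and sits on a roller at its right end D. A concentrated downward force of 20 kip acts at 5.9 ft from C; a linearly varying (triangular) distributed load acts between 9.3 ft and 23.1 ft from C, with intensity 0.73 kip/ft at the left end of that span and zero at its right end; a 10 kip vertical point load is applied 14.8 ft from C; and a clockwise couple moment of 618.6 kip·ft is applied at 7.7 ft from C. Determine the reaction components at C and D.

C_x = 0, C_y = -0.9862 kip, D_y = 36.02 kip

Resultant of the triangular load: ½ × 0.73 × 13.8 = 5.037 kip, acting at 13.9 ft from C (one-third of the span from the peak).
ΣM about C: D_y·26.5 − 20·5.9 − (½·0.73·13.8)·13.9 − 10·14.8 − 618.6 = 0 → D_y = 954.6143/26.5 = 36.0232 ≈ 36.02 kip.
ΣF_y = 0: C_y + 36.0232 − 20 − ½·0.73·13.8 − 10 = 0 → C_y = -0.9862 kip.
ΣF_x = 0: no horizontal applied forces, so C_x = 0.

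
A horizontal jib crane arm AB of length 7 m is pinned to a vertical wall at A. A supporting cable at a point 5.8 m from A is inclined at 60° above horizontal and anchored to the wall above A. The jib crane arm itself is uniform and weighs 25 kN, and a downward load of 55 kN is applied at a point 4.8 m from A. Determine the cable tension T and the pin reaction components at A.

ΣM about A: T·sin60°·5.8 − 25·3.5 − 55·4.8 = 0 → T = 351.5/(5.8·0.866025) = 69.9789 ≈ 69.98 kN.
ΣF_x = 0: A_x − T·cos60° = 0 → A_x = 69.9789 × 0.5 = 34.99 kN.
ΣF_y = 0: A_y + T·sin60° − 25 − 55 = 0 → A_y = 80 − 69.9789 × 0.866025 = 19.40 kN.

T = 69.98 kN, A_x = 34.99 kN, A_y = 19.40 kN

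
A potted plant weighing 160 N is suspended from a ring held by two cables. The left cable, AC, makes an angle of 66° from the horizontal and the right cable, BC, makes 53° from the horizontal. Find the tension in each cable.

ΣF_x = 0: −T_AC·cos66° + T_BC·cos53° = 0 → T_BC = 0.67585·T_AC.
ΣF_y = 0: T_AC·sin66° + T_BC·sin53° = 160.
Substitute: T_AC·(0.913545 + 0.67585·0.798636) = 160 → T_AC = 110.094 ≈ 110.1 N.
Then T_BC = 0.67585 × 110.094 = 74.41 N.

T_AC = 110.1 N, T_BC = 74.41 N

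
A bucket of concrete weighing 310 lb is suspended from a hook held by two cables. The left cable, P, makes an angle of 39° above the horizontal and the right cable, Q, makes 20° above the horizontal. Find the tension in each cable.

ΣF_x = 0: −T_P·cos39° + T_Q·cos20° = 0 → T_Q = 0.827021·T_P.
ΣF_y = 0: T_P·sin39° + T_Q·sin20° = 310.
Substitute: T_P·(0.62932 + 0.827021·0.34202) = 310 → T_P = 339.846 ≈ 339.8 lb.
Then T_Q = 0.827021 × 339.846 = 281.1 lb.

T_P = 339.8 lb, T_Q = 281.1 lb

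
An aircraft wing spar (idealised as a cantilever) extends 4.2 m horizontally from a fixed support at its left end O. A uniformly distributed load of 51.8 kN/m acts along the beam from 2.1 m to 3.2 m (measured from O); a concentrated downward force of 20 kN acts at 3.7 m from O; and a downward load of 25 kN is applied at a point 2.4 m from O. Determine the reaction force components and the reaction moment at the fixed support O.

Resultant of the distributed load: 51.8 × 1.1 = 56.98 kN at 2.65 m from O.
ΣF_x = 0: O_x = 0.
ΣF_y = 0: O_y − 51.8·1.1 − 20 − 25 = 0 → O_y = 102.0 kN.
ΣM about O: M_O − (51.8·1.1)·2.65 − 20·3.7 − 25·2.4 = 0 → M_O = 285.0 kN·m.

O_x = 0, O_y = 102.0 kN, M_O = 285.0 kN·m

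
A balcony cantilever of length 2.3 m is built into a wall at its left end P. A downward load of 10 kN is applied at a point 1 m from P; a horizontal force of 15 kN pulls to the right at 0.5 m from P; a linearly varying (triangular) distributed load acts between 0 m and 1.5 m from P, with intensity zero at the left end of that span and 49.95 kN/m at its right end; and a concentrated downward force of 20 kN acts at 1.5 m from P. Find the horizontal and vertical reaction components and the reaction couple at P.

P_x = -15.00 kN, P_y = 67.46 kN, M_P = 77.46 kN·m

Resultant of the triangular load: ½ × 49.95 × 1.5 = 37.4625 kN, acting at 1 m from P (one-third of the span from the peak).
ΣF_x = 0: P_x + 15 = 0 → P_x = -15.00 kN.
ΣF_y = 0: P_y − 10 − ½·49.95·1.5 − 20 = 0 → P_y = 67.46 kN.
ΣM about P: M_P − 10·1 − (½·49.95·1.5)·1 − 20·1.5 = 0 → M_P = 77.46 kN·m.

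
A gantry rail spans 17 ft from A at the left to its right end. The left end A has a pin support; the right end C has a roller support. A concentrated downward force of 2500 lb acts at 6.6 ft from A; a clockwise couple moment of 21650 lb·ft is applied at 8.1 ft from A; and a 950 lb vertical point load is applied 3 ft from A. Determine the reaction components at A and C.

Taking moments about A: C_y·17 − 2500·6.6 − 21650 − 950·3 = 0 → C_y = 41000/17 = 2411.76 ≈ 2412 lb.
ΣF_y = 0: A_y + 2411.76 − 2500 − 950 = 0 → A_y = 1038 lb.
ΣF_x = 0: no horizontal applied forces, so A_x = 0.

A_x = 0, A_y = 1038 lb, C_y = 2412 lb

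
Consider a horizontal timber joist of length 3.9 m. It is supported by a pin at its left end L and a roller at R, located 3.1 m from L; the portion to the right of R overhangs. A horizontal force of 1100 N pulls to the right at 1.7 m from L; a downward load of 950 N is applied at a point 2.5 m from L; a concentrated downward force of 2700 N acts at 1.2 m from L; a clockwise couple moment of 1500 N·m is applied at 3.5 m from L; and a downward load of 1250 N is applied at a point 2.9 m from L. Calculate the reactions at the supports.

Taking moments about L: R_y·3.1 − 950·2.5 − 2700·1.2 − 1500 − 1250·2.9 = 0 → R_y = 10740/3.1 = 3464.52 ≈ 3465 N.
ΣF_y = 0: L_y + 3464.52 − 950 − 2700 − 1250 = 0 → L_y = 1435 N.
ΣF_x = 0: L_x + 1100 = 0 → L_x = -1100 N.

L_x = -1100 N, L_y = 1435 N, R_y = 3465 N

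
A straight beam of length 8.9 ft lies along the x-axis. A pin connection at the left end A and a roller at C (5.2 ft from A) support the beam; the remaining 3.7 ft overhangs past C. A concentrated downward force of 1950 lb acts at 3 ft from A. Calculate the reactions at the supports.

Moments about A: C_y·5.2 − 1950·3 = 0 → C_y = 5850/5.2 = 1125 lb.
ΣF_y = 0: A_y + 1125 − 1950 = 0 → A_y = 825.0 lb.
ΣF_x = 0: no horizontal applied forces, so A_x = 0.

A_x = 0, A_y = 825.0 lb, C_y = 1125 lb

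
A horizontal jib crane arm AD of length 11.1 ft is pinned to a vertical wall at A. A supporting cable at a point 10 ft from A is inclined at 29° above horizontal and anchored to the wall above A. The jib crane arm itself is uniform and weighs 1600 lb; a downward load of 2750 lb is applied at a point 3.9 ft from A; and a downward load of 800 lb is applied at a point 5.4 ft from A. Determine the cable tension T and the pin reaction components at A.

T = 4935 lb, A_x = 4316 lb, A_y = 2758 lb

ΣM about A: T·sin29°·10 − 1600·5.55 − 2750·3.9 − 800·5.4 = 0 → T = 23925/(10·0.48481) = 4934.92 ≈ 4935 lb.
ΣF_x = 0: A_x − T·cos29° = 0 → A_x = 4934.92 × 0.87462 = 4316 lb.
ΣF_y = 0: A_y + T·sin29° − 1600 − 2750 − 800 = 0 → A_y = 5150 − 4934.92 × 0.48481 = 2758 lb.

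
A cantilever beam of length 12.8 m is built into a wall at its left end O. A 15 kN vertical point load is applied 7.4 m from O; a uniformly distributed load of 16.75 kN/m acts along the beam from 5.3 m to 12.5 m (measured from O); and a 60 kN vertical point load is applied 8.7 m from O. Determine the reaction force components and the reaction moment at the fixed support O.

O_x = 0, O_y = 195.6 kN, M_O = 1706 kN·m

Resultant of the distributed load: 16.75 × 7.2 = 120.6 kN at 8.9 m from O.
ΣF_x = 0: O_x = 0.
ΣF_y = 0: O_y − 15 − 16.75·7.2 − 60 = 0 → O_y = 195.6 kN.
ΣM about O: M_O − 15·7.4 − (16.75·7.2)·8.9 − 60·8.7 = 0 → M_O = 1706 kN·m.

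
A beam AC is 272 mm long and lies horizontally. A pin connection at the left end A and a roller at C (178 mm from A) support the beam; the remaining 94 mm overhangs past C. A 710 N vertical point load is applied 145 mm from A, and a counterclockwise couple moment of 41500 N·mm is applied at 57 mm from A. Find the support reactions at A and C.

A_x = 0, A_y = 364.8 N, C_y = 345.2 N

Taking moments about A: C_y·178 − 710·145 + 41500 = 0 → C_y = 61450/178 = 345.225 ≈ 345.2 N.
ΣF_y = 0: A_y + 345.225 − 710 = 0 → A_y = 364.8 N.
ΣF_x = 0: no horizontal applied forces, so A_x = 0.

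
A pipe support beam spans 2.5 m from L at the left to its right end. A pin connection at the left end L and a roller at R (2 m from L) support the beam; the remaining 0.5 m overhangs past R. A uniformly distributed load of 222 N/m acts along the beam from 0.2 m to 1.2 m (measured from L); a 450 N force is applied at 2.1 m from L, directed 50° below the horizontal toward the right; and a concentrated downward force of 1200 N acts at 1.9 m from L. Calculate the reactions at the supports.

Resultant of the distributed load: 222 × 1 = 222 N at 0.7 m from L.
ΣM about L: R_y·2 − (222·1)·0.7 − 450·sin50°·2.1 − 1200·1.9 = 0 → R_y = 3159.31/2 = 1579.65 ≈ 1580 N.
ΣF_y = 0: L_y + 1579.65 − 222·1 − 450·sin50° − 1200 = 0 → L_y = 187.1 N.
ΣF_x = 0: L_x + 450·cos50° = 0 → L_x = -289.3 N.

L_x = -289.3 N, L_y = 187.1 N, R_y = 1580 N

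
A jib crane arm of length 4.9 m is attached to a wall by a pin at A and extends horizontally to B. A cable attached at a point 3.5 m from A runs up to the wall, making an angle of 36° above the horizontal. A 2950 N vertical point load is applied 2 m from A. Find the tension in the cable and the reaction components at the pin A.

ΣM about A: T·sin36°·3.5 − 2950·2 = 0 → T = 5900/(3.5·0.587785) = 2867.91 ≈ 2868 N.
ΣF_x = 0: A_x − T·cos36° = 0 → A_x = 2867.91 × 0.809017 = 2320 N.
ΣF_y = 0: A_y + T·sin36° − 2950 = 0 → A_y = 2950 − 2867.91 × 0.587785 = 1264 N.

T = 2868 N, A_x = 2320 N, A_y = 1264 N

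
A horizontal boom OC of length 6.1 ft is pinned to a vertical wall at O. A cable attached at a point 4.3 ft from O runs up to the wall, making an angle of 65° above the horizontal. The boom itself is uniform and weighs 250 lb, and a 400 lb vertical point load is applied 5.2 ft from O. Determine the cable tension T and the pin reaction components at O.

T = 729.4 lb, O_x = 308.3 lb, O_y = -11.05 lb

ΣM about O: T·sin65°·4.3 − 250·3.05 − 400·5.2 = 0 → T = 2842.5/(4.3·0.906308) = 729.384 ≈ 729.4 lb.
ΣF_x = 0: O_x − T·cos65° = 0 → O_x = 729.384 × 0.422618 = 308.3 lb.
ΣF_y = 0: O_y + T·sin65° − 250 − 400 = 0 → O_y = 650 − 729.384 × 0.906308 = -11.05 lb.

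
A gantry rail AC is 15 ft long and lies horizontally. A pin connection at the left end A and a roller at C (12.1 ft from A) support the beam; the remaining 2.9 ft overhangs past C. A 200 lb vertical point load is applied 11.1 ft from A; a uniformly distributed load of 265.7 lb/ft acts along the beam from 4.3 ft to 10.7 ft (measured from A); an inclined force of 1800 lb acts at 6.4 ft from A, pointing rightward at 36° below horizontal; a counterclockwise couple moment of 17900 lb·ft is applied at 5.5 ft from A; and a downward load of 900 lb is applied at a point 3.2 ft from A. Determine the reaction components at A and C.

Resultant of the distributed load: 265.7 × 6.4 = 1700.48 lb at 7.5 ft from A.
Taking moments about A: C_y·12.1 − 200·11.1 − (265.7·6.4)·7.5 − 1800·sin36°·6.4 + 17900 − 900·3.2 = 0 → C_y = 6724.89/12.1 = 555.776 ≈ 555.8 lb.
ΣF_y = 0: A_y + 555.776 − 200 − 265.7·6.4 − 1800·sin36° − 900 = 0 → A_y = 3303 lb.
ΣF_x = 0: A_x + 1800·cos36° = 0 → A_x = -1456 lb.

A_x = -1456 lb, A_y = 3303 lb, C_y = 555.8 lb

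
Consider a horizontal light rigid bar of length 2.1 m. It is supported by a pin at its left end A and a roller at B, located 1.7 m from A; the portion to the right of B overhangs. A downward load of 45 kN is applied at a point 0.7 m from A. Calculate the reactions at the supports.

ΣM about A: B_y·1.7 − 45·0.7 = 0 → B_y = 31.5/1.7 = 18.5294 ≈ 18.53 kN.
ΣF_y = 0: A_y + 18.5294 − 45 = 0 → A_y = 26.47 kN.
ΣF_x = 0: no horizontal applied forces, so A_x = 0.

A_x = 0, A_y = 26.47 kN, B_y = 18.53 kN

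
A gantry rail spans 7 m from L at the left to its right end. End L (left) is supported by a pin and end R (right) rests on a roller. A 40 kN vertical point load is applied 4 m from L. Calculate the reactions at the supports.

L_x = 0, L_y = 17.14 kN, R_y = 22.86 kN

ΣM about L: R_y·7 − 40·4 = 0 → R_y = 160/7 = 22.8571 ≈ 22.86 kN.
ΣF_y = 0: L_y + 22.8571 − 40 = 0 → L_y = 17.14 kN.
ΣF_x = 0: no horizontal applied forces, so L_x = 0.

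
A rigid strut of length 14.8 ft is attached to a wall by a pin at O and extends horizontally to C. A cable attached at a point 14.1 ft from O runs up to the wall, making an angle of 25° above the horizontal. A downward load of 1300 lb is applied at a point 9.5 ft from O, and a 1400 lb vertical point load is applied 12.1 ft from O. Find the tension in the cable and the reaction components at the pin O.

T = 4915 lb, O_x = 4455 lb, O_y = 622.7 lb

ΣM about O: T·sin25°·14.1 − 1300·9.5 − 1400·12.1 = 0 → T = 29290/(14.1·0.422618) = 4915.33 ≈ 4915 lb.
ΣF_x = 0: O_x − T·cos25° = 0 → O_x = 4915.33 × 0.906308 = 4455 lb.
ΣF_y = 0: O_y + T·sin25° − 1300 − 1400 = 0 → O_y = 2700 − 4915.33 × 0.422618 = 622.7 lb.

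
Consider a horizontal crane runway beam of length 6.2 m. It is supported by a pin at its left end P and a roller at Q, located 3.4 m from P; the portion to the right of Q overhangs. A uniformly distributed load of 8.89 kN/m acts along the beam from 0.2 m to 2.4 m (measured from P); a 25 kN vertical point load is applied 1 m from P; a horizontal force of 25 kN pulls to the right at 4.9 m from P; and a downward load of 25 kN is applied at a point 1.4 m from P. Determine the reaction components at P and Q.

Resultant of the distributed load: 8.89 × 2.2 = 19.558 kN at 1.3 m from P.
Moments about P: Q_y·3.4 − (8.89·2.2)·1.3 − 25·1 − 25·1.4 = 0 → Q_y = 85.4254/3.4 = 25.1251 ≈ 25.13 kN.
ΣF_y = 0: P_y + 25.1251 − 8.89·2.2 − 25 − 25 = 0 → P_y = 44.43 kN.
ΣF_x = 0: P_x + 25 = 0 → P_x = -25.00 kN.

P_x = -25.00 kN, P_y = 44.43 kN, Q_y = 25.13 kN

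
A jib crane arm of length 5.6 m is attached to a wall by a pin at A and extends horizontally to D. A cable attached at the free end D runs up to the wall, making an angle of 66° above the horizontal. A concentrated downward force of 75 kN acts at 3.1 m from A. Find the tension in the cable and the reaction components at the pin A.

ΣM about A: T·sin66°·5.6 − 75·3.1 = 0 → T = 232.5/(5.6·0.913545) = 45.447 ≈ 45.45 kN.
ΣF_x = 0: A_x − T·cos66° = 0 → A_x = 45.447 × 0.406737 = 18.48 kN.
ΣF_y = 0: A_y + T·sin66° − 75 = 0 → A_y = 75 − 45.447 × 0.913545 = 33.48 kN.

T = 45.45 kN, A_x = 18.48 kN, A_y = 33.48 kN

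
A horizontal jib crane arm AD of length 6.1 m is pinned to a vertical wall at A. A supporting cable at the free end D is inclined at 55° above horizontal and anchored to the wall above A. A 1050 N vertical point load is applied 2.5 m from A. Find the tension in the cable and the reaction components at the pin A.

ΣM about A: T·sin55°·6.1 − 1050·2.5 = 0 → T = 2625/(6.1·0.819152) = 525.333 ≈ 525.3 N.
ΣF_x = 0: A_x − T·cos55° = 0 → A_x = 525.333 × 0.573576 = 301.3 N.
ΣF_y = 0: A_y + T·sin55° − 1050 = 0 → A_y = 1050 − 525.333 × 0.819152 = 619.7 N.

T = 525.3 N, A_x = 301.3 N, A_y = 619.7 N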